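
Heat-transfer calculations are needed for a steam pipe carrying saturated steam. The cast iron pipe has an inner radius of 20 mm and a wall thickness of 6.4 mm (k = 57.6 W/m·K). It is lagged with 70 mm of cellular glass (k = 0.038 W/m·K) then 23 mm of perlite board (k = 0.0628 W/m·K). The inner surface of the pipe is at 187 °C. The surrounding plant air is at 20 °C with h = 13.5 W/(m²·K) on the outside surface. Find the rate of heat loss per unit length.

For a radial system each layer contributes R = ln(r_out/r_in)/(2πkL); films add R = 1/(hA).
R_cast iron pipe wall = ln(26.4/20)/(2π×57.6×1) = 7.671×10^-4 K/W
R_cellular glass = ln(96.4/26.4)/(2π×0.038×1) = 5.424 K/W
R_perlite board = ln(119.4/96.4)/(2π×0.0628×1) = 0.5423 K/W
R_outer film = 1/(h_o·2πr_oL) = 1/(13.5×2π×0.1194×1) = 0.09874 K/W
R_total = 6.066 K/W
Q = ΔT/R_total = 167/6.066

q′ ≈ 27.5 W/m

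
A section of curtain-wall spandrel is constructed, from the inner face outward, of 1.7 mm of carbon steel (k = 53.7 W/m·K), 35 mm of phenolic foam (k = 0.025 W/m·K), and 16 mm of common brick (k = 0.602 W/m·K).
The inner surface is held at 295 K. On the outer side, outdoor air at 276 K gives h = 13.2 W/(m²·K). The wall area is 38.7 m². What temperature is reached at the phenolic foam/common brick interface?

Using the resistance-network approach (series):
R_carbon steel = L/(kA) = 0.0017/(53.7×38.7) = 8.18×10^-7 K/W
R_phenolic foam = L/(kA) = 0.035/(0.025×38.7) = 0.03618 K/W
R_common brick = L/(kA) = 0.016/(0.602×38.7) = 6.868×10^-4 K/W
R_outer film = 1/(h_o·A) = 1/(13.2×38.7) = 0.001958 K/W
R_total = 0.03882 K/W;  Q = ΔT/R_total = 19/0.03882 = 489.4 W
T_interface = T_inner − Q·ΣR(inner→interface) = 295 − 489×0.03618

T ≈ 277 K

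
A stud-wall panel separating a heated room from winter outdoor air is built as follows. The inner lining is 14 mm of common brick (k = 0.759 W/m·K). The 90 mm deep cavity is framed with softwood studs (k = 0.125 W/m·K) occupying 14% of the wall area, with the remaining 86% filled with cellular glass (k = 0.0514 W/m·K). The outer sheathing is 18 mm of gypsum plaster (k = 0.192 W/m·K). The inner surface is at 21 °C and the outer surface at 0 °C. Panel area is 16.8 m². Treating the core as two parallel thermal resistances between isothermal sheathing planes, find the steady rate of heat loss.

Sheathing layers in series; stud and cavity paths in parallel between them.
R_inner = 0.014/(0.759×16.8) = 0.001098 K/W
R_stud  = 0.09/(0.125×0.14×16.8) = 0.3061 K/W
R_cav   = 0.09/(0.0514×0.86×16.8) = 0.1212 K/W
1/R_core = 1/R_stud + 1/R_cav → R_core = 0.08682 K/W
R_outer = 0.018/(0.192×16.8) = 0.00558 K/W
R_total = 0.0935 K/W
Q = ΔT/R_total = 21/0.0935

Q ≈ 225 W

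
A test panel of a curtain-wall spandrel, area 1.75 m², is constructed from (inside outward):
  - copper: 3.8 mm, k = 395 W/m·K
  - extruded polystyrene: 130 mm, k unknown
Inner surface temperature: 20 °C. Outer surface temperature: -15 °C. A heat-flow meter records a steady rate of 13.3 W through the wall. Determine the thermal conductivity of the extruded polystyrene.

k ≈ 0.0282 W/(m·K)

Series thermal resistances:
R_copper = L/(kA) = 0.0038/(395×1.75) = 5.497×10^-6 K/W
Sum of known resistances R_other = 5.497×10^-6 K/W
Total R = ΔT/Q = 35/13.3 = 2.632 K/W
R_extruded polystyrene = R_total − R_other = 2.632 K/W
k = L/(R·A) = 0.13/(2.632×1.75)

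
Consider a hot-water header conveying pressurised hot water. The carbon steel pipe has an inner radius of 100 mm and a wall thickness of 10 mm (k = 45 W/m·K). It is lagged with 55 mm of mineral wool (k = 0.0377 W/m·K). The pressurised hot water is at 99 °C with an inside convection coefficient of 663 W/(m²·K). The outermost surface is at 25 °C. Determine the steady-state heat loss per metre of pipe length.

Per-layer cylindrical resistances, series-summed:
R_inner film = 1/(h_i·2πr₁L) = 1/(663×2π×0.1×1) = 0.002401 K/W
R_carbon steel pipe wall = ln(110/100)/(2π×45×1) = 3.371×10^-4 K/W
R_mineral wool = ln(165/110)/(2π×0.0377×1) = 1.712 K/W
R_total = 1.714 K/W
Q = ΔT/R_total = 74/1.714

q′ ≈ 43.2 W/m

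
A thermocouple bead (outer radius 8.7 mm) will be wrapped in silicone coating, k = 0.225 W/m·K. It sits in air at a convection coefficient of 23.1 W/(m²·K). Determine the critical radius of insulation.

For a sphere r_cr = 2k/h = 2×0.225/23.1
r_cr = 19.5 mm; since the bare radius (8.7 mm) is below r_cr, adding a thin layer of insulation will *increase* heat loss.

r_cr ≈ 19.5 mm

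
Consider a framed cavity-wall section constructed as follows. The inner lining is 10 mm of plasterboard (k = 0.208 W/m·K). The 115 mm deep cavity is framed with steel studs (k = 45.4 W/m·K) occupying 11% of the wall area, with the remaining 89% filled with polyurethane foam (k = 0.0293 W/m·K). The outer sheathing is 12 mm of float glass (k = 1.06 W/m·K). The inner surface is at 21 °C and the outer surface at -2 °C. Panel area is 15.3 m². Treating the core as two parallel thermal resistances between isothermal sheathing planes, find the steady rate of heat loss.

Q ≈ 4280 W

Sheathing layers in series; stud and cavity paths in parallel between them.
R_inner = 0.01/(0.208×15.3) = 0.003142 K/W
R_stud  = 0.115/(45.4×0.11×15.3) = 0.001505 K/W
R_cav   = 0.115/(0.0293×0.89×15.3) = 0.2882 K/W
1/R_core = 1/R_stud + 1/R_cav → R_core = 0.001497 K/W
R_outer = 0.012/(1.06×15.3) = 7.399×10^-4 K/W
R_total = 0.005379 K/W
Q = ΔT/R_total = 23/0.005379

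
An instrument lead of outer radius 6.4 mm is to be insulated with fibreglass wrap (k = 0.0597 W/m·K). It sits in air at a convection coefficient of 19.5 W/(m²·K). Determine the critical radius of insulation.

For a cylinder r_cr = k/h = 0.0597/19.5
r_cr = 3.06 mm; since the bare radius (6.4 mm) is above r_cr, any added insulation will reduce heat loss.

r_cr ≈ 3.06 mm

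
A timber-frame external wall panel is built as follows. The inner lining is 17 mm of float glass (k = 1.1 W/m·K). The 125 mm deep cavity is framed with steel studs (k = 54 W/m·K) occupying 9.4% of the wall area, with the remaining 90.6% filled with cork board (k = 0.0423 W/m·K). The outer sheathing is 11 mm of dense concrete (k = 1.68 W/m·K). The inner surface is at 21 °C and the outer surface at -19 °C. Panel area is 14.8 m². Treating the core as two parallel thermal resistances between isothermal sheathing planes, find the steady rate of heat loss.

Q ≈ 12700 W

Sheathing layers in series; stud and cavity paths in parallel between them.
R_inner = 0.017/(1.1×14.8) = 0.001044 K/W
R_stud  = 0.125/(54×0.094×14.8) = 0.001664 K/W
R_cav   = 0.125/(0.0423×0.906×14.8) = 0.2204 K/W
1/R_core = 1/R_stud + 1/R_cav → R_core = 0.001651 K/W
R_outer = 0.011/(1.68×14.8) = 4.424×10^-4 K/W
R_total = 0.003138 K/W
Q = ΔT/R_total = 40/0.003138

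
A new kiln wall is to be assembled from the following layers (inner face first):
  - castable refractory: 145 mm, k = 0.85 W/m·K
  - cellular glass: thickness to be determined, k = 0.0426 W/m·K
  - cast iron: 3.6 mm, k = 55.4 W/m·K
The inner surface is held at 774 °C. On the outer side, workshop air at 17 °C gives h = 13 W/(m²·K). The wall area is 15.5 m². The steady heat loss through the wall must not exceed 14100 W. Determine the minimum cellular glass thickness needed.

L ≈ 24.9 mm

Thermal resistances in series:
R_castable refractory = L/(kA) = 0.145/(0.85×15.5) = 0.01101 K/W
R_cast iron = L/(kA) = 0.0036/(55.4×15.5) = 4.192×10^-6 K/W
R_outer film = 1/(h_o·A) = 1/(13×15.5) = 0.004963 K/W
Sum of the known resistances R_other = 0.01597 K/W
Required total resistance R_tot = ΔT/Q_allow = 757/14100 = 0.05369 K/W
R_cellular glass = R_tot − R_other = 0.03772 K/W
L = R·k·A = 0.03772×0.0426×15.5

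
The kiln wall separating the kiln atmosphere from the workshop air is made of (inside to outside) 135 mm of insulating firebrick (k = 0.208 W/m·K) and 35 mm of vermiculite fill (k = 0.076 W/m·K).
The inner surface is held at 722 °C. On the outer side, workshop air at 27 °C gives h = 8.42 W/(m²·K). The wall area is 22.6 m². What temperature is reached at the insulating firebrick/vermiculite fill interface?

Treating each layer as a thermal resistance in series:
R_insulating firebrick = L/(kA) = 0.135/(0.208×22.6) = 0.02872 K/W
R_vermiculite fill = L/(kA) = 0.035/(0.076×22.6) = 0.02038 K/W
R_outer film = 1/(h_o·A) = 1/(8.42×22.6) = 0.005255 K/W
R_total = 0.05435 K/W;  Q = ΔT/R_total = 695/0.05435 = 12790 W
T_interface = T_inner − Q·ΣR(inner→interface) = 722 − 12800×0.02872

T ≈ 355 °C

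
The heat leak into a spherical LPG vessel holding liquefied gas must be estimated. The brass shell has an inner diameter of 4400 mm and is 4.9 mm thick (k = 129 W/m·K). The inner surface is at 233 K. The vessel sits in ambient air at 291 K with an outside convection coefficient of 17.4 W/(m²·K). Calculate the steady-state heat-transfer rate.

Radial (spherical) resistances in series:
R_brass shell = (1/2.2 − 1/2.2049)/(4π×129) = 6.231×10^-7 K/W
R_outer film = 1/(h·4πr_o²) = 1/(17.4×4π×2.2049²) = 9.407×10^-4 K/W
R_total = 9.413×10^-4 K/W
Q = ΔT/R_total = 58/9.413×10^-4

Q ≈ 61600 W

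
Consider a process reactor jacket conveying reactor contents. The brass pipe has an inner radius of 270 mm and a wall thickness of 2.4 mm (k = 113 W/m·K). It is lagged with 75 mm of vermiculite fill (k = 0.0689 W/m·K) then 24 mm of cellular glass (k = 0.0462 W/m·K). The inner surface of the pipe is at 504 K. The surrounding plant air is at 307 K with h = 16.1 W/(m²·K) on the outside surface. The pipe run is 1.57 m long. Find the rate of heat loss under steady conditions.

Per-layer cylindrical resistances, series-summed:
R_brass pipe wall = ln(272.4/270)/(2π×113×1.57) = 7.939×10^-6 K/W
R_vermiculite fill = ln(347.4/272.4)/(2π×0.0689×1.57) = 0.3578 K/W
R_cellular glass = ln(371.4/347.4)/(2π×0.0462×1.57) = 0.1466 K/W
R_outer film = 1/(h_o·2πr_oL) = 1/(16.1×2π×0.3714×1.57) = 0.01695 K/W
R_total = 0.5214 K/W
Q = ΔT/R_total = 197/0.5214

Q ≈ 378 W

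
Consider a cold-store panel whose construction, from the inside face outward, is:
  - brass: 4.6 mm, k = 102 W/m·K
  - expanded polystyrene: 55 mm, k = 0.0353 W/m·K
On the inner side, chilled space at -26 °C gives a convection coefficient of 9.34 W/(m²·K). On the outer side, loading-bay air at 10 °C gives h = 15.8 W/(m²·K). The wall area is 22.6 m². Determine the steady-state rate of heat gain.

Q ≈ 471 W

Model the wall as resistances in series:
R_inner film = 1/(h_i·A) = 1/(9.34×22.6) = 0.004737 K/W
R_brass = L/(kA) = 0.0046/(102×22.6) = 1.995×10^-6 K/W
R_expanded polystyrene = L/(kA) = 0.055/(0.0353×22.6) = 0.06894 K/W
R_outer film = 1/(h_o·A) = 1/(15.8×22.6) = 0.0028 K/W
R_total = 0.07648 K/W
Q = ΔT / R_total = 36 / 0.07648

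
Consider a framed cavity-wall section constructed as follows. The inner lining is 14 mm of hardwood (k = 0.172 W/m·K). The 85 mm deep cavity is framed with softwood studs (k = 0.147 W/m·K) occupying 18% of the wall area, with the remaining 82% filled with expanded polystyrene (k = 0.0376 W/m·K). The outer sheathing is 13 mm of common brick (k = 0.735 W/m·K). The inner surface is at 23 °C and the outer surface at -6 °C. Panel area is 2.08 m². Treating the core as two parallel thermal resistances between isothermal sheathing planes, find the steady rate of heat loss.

Q ≈ 38.1 W

Sheathing layers in series; stud and cavity paths in parallel between them.
R_inner = 0.014/(0.172×2.08) = 0.03913 K/W
R_stud  = 0.085/(0.147×0.18×2.08) = 1.544 K/W
R_cav   = 0.085/(0.0376×0.82×2.08) = 1.325 K/W
1/R_core = 1/R_stud + 1/R_cav → R_core = 0.7133 K/W
R_outer = 0.013/(0.735×2.08) = 0.008503 K/W
R_total = 0.7609 K/W
Q = ΔT/R_total = 29/0.7609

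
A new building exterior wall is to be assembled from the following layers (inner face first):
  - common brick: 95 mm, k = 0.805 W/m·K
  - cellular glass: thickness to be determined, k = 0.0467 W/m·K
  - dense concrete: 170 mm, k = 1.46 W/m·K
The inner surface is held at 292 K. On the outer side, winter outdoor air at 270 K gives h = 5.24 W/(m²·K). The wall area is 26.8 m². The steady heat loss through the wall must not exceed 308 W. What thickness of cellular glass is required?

L ≈ 69.5 mm

Using the resistance-network approach (series):
R_common brick = L/(kA) = 0.095/(0.805×26.8) = 0.004403 K/W
R_dense concrete = L/(kA) = 0.17/(1.46×26.8) = 0.004345 K/W
R_outer film = 1/(h_o·A) = 1/(5.24×26.8) = 0.007121 K/W
Sum of the known resistances R_other = 0.01587 K/W
Required total resistance R_tot = ΔT/Q_allow = 22/308 = 0.07143 K/W
R_cellular glass = R_tot − R_other = 0.05556 K/W
L = R·k·A = 0.05556×0.0467×26.8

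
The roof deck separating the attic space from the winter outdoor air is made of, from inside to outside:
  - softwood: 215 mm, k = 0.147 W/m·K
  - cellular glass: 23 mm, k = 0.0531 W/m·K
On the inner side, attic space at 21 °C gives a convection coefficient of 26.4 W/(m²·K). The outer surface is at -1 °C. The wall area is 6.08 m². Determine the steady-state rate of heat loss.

Q ≈ 69.2 W

Thermal resistances in series:
R_inner film = 1/(h_i·A) = 1/(26.4×6.08) = 0.00623 K/W
R_softwood = L/(kA) = 0.215/(0.147×6.08) = 0.2406 K/W
R_cellular glass = L/(kA) = 0.023/(0.0531×6.08) = 0.07124 K/W
R_total = 0.318 K/W
Q = ΔT / R_total = 22 / 0.318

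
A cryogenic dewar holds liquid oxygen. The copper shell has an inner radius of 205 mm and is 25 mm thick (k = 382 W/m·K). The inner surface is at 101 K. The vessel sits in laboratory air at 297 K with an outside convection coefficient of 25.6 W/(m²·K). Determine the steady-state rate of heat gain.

Q ≈ 3330 W

Each spherical layer contributes R = (1/r_i − 1/r_o)/(4πk):
R_copper shell = (1/0.205 − 1/0.23)/(4π×382) = 1.105×10^-4 K/W
R_outer film = 1/(h·4πr_o²) = 1/(25.6×4π×0.23²) = 0.05876 K/W
R_total = 0.05887 K/W
Q = ΔT/R_total = 196/0.05887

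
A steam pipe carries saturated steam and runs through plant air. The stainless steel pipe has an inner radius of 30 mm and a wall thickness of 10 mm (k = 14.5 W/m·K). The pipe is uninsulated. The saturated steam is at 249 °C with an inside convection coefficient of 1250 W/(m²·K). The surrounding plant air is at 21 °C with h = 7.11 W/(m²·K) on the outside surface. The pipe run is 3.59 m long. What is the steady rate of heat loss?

For a radial system each layer contributes R = ln(r_out/r_in)/(2πkL); films add R = 1/(hA).
R_inner film = 1/(h_i·2πr₁L) = 1/(1250×2π×0.03×3.59) = 0.001182 K/W
R_stainless steel pipe wall = ln(40/30)/(2π×14.5×3.59) = 8.796×10^-4 K/W
R_outer film = 1/(h_o·2πr_oL) = 1/(7.11×2π×0.04×3.59) = 0.1559 K/W
R_total = 0.1579 K/W
Q = ΔT/R_total = 228/0.1579

Q ≈ 1440 W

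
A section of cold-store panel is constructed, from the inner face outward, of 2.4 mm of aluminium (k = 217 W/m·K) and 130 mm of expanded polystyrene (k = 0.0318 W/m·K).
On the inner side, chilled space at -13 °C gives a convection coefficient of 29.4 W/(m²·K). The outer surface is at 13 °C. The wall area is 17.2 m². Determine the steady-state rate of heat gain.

Q ≈ 108 W

Series thermal resistances:
R_inner film = 1/(h_i·A) = 1/(29.4×17.2) = 0.001978 K/W
R_aluminium = L/(kA) = 0.0024/(217×17.2) = 6.43×10^-7 K/W
R_expanded polystyrene = L/(kA) = 0.13/(0.0318×17.2) = 0.2377 K/W
R_total = 0.2397 K/W
Q = ΔT / R_total = 26 / 0.2397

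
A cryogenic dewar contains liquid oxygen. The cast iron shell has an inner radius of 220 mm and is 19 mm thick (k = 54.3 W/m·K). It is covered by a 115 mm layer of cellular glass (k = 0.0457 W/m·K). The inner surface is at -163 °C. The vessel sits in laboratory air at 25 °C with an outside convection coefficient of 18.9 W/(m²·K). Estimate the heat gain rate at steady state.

Q ≈ 78.3 W

Spherical conduction: R = (1/r_in − 1/r_out)/(4πk) per layer; series-sum.
R_cast iron shell = (1/0.22 − 1/0.239)/(4π×54.3) = 5.296×10^-4 K/W
R_cellular glass = (1/0.239 − 1/0.354)/(4π×0.0457) = 2.367 K/W
R_outer film = 1/(h·4πr_o²) = 1/(18.9×4π×0.354²) = 0.0336 K/W
R_total = 2.401 K/W
Q = ΔT/R_total = 188/2.401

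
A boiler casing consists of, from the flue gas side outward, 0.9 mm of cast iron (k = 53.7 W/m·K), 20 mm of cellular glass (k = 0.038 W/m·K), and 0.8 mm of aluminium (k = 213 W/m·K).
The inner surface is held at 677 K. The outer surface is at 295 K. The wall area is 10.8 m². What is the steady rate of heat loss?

Q ≈ 7840 W

Series thermal resistances:
R_cast iron = L/(kA) = 0.0009/(53.7×10.8) = 1.552×10^-6 K/W
R_cellular glass = L/(kA) = 0.02/(0.038×10.8) = 0.04873 K/W
R_aluminium = L/(kA) = 0.0008/(213×10.8) = 3.478×10^-7 K/W
R_total = 0.04873 K/W
Q = ΔT / R_total = 382 / 0.04873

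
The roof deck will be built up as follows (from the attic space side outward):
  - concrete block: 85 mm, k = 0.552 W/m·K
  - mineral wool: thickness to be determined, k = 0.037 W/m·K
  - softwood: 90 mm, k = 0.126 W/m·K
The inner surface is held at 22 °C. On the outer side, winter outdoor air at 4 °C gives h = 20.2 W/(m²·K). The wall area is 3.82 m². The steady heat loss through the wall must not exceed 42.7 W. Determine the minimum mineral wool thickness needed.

Model the wall as resistances in series:
R_concrete block = L/(kA) = 0.085/(0.552×3.82) = 0.04031 K/W
R_softwood = L/(kA) = 0.09/(0.126×3.82) = 0.187 K/W
R_outer film = 1/(h_o·A) = 1/(20.2×3.82) = 0.01296 K/W
Sum of the known resistances R_other = 0.2403 K/W
Required total resistance R_tot = ΔT/Q_allow = 18/42.7 = 0.4215 K/W
R_mineral wool = R_tot − R_other = 0.1813 K/W
L = R·k·A = 0.1813×0.037×3.82

L ≈ 25.6 mm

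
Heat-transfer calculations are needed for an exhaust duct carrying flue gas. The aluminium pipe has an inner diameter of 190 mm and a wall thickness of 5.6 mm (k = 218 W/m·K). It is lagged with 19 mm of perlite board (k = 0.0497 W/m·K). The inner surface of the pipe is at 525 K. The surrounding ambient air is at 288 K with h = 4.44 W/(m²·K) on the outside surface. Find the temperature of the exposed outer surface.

For a radial system each layer contributes R = ln(r_out/r_in)/(2πkL); films add R = 1/(hA).
R_aluminium pipe wall = ln(100.6/95)/(2π×218×1) = 4.181×10^-5 K/W
R_perlite board = ln(119.6/100.6)/(2π×0.0497×1) = 0.554 K/W
R_outer film = 1/(h_o·2πr_oL) = 1/(4.44×2π×0.1196×1) = 0.2997 K/W
R_total = 0.8538 K/W
Q = ΔT/R_total = 237/0.8538
Q = 278 W/m
T_interface = T_inner − Q·ΣR(inner→interface) = 525 − 278×0.554

T ≈ 371 K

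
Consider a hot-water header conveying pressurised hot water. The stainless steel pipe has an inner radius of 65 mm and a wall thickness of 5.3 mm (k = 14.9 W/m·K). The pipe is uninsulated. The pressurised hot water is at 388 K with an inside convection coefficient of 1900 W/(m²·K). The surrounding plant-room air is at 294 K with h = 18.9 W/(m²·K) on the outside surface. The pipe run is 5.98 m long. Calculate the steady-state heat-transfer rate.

Radial resistances (cylindrical: R_cond = ln(r_o/r_i)/(2πkL), R_conv = 1/(h·2πrL)):
R_inner film = 1/(h_i·2πr₁L) = 1/(1900×2π×0.065×5.98) = 2.155×10^-4 K/W
R_stainless steel pipe wall = ln(70.3/65)/(2π×14.9×5.98) = 1.4×10^-4 K/W
R_outer film = 1/(h_o·2πr_oL) = 1/(18.9×2π×0.0703×5.98) = 0.02003 K/W
R_total = 0.02039 K/W
Q = ΔT/R_total = 94/0.02039

Q ≈ 4610 W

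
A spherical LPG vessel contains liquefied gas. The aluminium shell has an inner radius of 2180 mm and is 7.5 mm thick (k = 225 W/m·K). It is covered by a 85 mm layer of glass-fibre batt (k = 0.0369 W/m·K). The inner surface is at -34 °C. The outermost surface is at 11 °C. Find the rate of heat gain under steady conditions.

Spherical conduction: R = (1/r_in − 1/r_out)/(4πk) per layer; series-sum.
R_aluminium shell = (1/2.18 − 1/2.1875)/(4π×225) = 5.562×10^-7 K/W
R_glass-fibre batt = (1/2.1875 − 1/2.2725)/(4π×0.0369) = 0.03687 K/W
R_total = 0.03688 K/W
Q = ΔT/R_total = 45/0.03688

Q ≈ 1220 W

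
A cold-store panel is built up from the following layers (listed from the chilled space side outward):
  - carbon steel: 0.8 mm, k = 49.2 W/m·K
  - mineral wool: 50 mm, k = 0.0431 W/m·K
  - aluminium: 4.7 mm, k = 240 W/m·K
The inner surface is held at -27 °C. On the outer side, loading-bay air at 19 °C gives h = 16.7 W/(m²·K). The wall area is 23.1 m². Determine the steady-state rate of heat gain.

Q ≈ 871 W

Treating each layer as a thermal resistance in series:
R_carbon steel = L/(kA) = 0.0008/(49.2×23.1) = 7.039×10^-7 K/W
R_mineral wool = L/(kA) = 0.05/(0.0431×23.1) = 0.05022 K/W
R_aluminium = L/(kA) = 0.0047/(240×23.1) = 8.478×10^-7 K/W
R_outer film = 1/(h_o·A) = 1/(16.7×23.1) = 0.002592 K/W
R_total = 0.05281 K/W
Q = ΔT / R_total = 46 / 0.05281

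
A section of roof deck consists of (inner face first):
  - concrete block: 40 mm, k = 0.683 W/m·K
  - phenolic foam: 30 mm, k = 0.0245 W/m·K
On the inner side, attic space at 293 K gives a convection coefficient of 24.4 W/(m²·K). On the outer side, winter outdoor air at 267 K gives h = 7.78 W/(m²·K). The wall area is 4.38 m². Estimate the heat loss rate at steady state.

Q ≈ 78.4 W

Treating each layer as a thermal resistance in series:
R_inner film = 1/(h_i·A) = 1/(24.4×4.38) = 0.009357 K/W
R_concrete block = L/(kA) = 0.04/(0.683×4.38) = 0.01337 K/W
R_phenolic foam = L/(kA) = 0.03/(0.0245×4.38) = 0.2796 K/W
R_outer film = 1/(h_o·A) = 1/(7.78×4.38) = 0.02935 K/W
R_total = 0.3316 K/W
Q = ΔT / R_total = 26 / 0.3316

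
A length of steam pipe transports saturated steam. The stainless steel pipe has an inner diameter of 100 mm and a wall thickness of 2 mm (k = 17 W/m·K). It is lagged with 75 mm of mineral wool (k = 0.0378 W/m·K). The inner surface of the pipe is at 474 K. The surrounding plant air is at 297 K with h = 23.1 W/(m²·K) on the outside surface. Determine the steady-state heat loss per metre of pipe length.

q′ ≈ 46.4 W/m

Treating each annulus and film as a series resistance:
R_stainless steel pipe wall = ln(52/50)/(2π×17×1) = 3.672×10^-4 K/W
R_mineral wool = ln(127/52)/(2π×0.0378×1) = 3.76 K/W
R_outer film = 1/(h_o·2πr_oL) = 1/(23.1×2π×0.127×1) = 0.05425 K/W
R_total = 3.814 K/W
Q = ΔT/R_total = 177/3.814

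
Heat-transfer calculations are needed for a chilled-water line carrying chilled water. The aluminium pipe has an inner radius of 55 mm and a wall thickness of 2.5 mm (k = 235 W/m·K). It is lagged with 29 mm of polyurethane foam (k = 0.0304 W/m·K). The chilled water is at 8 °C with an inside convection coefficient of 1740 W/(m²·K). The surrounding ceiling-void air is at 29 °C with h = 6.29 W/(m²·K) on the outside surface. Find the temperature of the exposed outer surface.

Cylindrical conduction, so R = ln(r₂/r₁)/(2πkL) per layer, in series:
R_inner film = 1/(h_i·2πr₁L) = 1/(1740×2π×0.055×1) = 0.001663 K/W
R_aluminium pipe wall = ln(57.5/55)/(2π×235×1) = 3.011×10^-5 K/W
R_polyurethane foam = ln(86.5/57.5)/(2π×0.0304×1) = 2.138 K/W
R_outer film = 1/(h_o·2πr_oL) = 1/(6.29×2π×0.0865×1) = 0.2925 K/W
R_total = 2.432 K/W
Q = ΔT/R_total = 21/2.432
Q = 8.63 W/m
T_interface = T_inner + Q·ΣR(inner→interface) = 8 + 8.63×2.14

T ≈ 26.5 °C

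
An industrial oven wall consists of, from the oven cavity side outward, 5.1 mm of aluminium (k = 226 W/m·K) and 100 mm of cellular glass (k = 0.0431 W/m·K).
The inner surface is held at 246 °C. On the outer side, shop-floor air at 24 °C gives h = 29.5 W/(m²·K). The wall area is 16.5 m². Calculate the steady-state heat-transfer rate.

Q ≈ 1560 W

Thermal resistances in series:
R_aluminium = L/(kA) = 0.0051/(226×16.5) = 1.368×10^-6 K/W
R_cellular glass = L/(kA) = 0.1/(0.0431×16.5) = 0.1406 K/W
R_outer film = 1/(h_o·A) = 1/(29.5×16.5) = 0.002054 K/W
R_total = 0.1427 K/W
Q = ΔT / R_total = 222 / 0.1427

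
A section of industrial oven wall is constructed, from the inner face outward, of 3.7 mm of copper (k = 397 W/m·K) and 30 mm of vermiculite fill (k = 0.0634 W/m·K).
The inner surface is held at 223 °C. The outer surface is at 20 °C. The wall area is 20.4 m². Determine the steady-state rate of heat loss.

Thermal resistances in series:
R_copper = L/(kA) = 0.0037/(397×20.4) = 4.569×10^-7 K/W
R_vermiculite fill = L/(kA) = 0.03/(0.0634×20.4) = 0.0232 K/W
R_total = 0.0232 K/W
Q = ΔT / R_total = 203 / 0.0232

Q ≈ 8750 W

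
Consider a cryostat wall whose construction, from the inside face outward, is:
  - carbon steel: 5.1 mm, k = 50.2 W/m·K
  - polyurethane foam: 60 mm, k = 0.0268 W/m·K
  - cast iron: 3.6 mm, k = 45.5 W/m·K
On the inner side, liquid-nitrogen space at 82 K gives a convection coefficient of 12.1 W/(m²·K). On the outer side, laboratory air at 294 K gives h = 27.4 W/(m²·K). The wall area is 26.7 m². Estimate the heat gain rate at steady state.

Q ≈ 2400 W

Series thermal resistances:
R_inner film = 1/(h_i·A) = 1/(12.1×26.7) = 0.003095 K/W
R_carbon steel = L/(kA) = 0.0051/(50.2×26.7) = 3.805×10^-6 K/W
R_polyurethane foam = L/(kA) = 0.06/(0.0268×26.7) = 0.08385 K/W
R_cast iron = L/(kA) = 0.0036/(45.5×26.7) = 2.963×10^-6 K/W
R_outer film = 1/(h_o·A) = 1/(27.4×26.7) = 0.001367 K/W
R_total = 0.08832 K/W
Q = ΔT / R_total = 212 / 0.08832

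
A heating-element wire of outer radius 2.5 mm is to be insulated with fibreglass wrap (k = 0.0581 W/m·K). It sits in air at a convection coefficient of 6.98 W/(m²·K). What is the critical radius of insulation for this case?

r_cr ≈ 8.32 mm

For a cylinder r_cr = k/h = 0.0581/6.98
r_cr = 8.32 mm; since the bare radius (2.5 mm) is below r_cr, adding a thin layer of insulation will *increase* heat loss.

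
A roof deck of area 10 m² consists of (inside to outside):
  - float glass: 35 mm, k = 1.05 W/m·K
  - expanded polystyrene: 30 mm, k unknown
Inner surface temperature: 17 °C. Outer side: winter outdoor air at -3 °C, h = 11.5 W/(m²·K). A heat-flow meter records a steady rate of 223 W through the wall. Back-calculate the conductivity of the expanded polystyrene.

k ≈ 0.0386 W/(m·K)

Model the wall as resistances in series:
R_float glass = L/(kA) = 0.035/(1.05×10) = 0.003333 K/W
R_outer film = 1/(h_o·A) = 1/(11.5×10) = 0.008696 K/W
Sum of known resistances R_other = 0.01203 K/W
Total R = ΔT/Q = 20/223 = 0.08969 K/W
R_expanded polystyrene = R_total − R_other = 0.07766 K/W
k = L/(R·A) = 0.03/(0.07766×10)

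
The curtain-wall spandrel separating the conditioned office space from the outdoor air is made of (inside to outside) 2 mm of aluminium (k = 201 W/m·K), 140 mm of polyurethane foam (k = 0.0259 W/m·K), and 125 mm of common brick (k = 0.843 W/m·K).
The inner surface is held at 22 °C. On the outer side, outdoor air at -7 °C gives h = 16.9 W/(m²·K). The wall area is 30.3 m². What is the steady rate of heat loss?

Series thermal resistances:
R_aluminium = L/(kA) = 0.002/(201×30.3) = 3.284×10^-7 K/W
R_polyurethane foam = L/(kA) = 0.14/(0.0259×30.3) = 0.1784 K/W
R_common brick = L/(kA) = 0.125/(0.843×30.3) = 0.004894 K/W
R_outer film = 1/(h_o·A) = 1/(16.9×30.3) = 0.001953 K/W
R_total = 0.1852 K/W
Q = ΔT / R_total = 29 / 0.1852

Q ≈ 157 W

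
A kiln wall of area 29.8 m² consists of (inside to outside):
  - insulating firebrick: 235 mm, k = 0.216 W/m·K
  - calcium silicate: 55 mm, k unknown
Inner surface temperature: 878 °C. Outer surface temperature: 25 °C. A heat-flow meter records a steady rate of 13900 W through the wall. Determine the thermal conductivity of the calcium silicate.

Treating each layer as a thermal resistance in series:
R_insulating firebrick = L/(kA) = 0.235/(0.216×29.8) = 0.03651 K/W
Sum of known resistances R_other = 0.03651 K/W
Total R = ΔT/Q = 853/13900 = 0.06137 K/W
R_calcium silicate = R_total − R_other = 0.02486 K/W
k = L/(R·A) = 0.055/(0.02486×29.8)

k ≈ 0.0742 W/(m·K)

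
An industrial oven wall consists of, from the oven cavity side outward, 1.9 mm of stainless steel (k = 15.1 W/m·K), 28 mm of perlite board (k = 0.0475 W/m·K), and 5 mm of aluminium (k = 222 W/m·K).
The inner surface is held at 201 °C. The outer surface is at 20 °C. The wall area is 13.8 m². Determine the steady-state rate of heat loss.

Treating each layer as a thermal resistance in series:
R_stainless steel = L/(kA) = 0.0019/(15.1×13.8) = 9.118×10^-6 K/W
R_perlite board = L/(kA) = 0.028/(0.0475×13.8) = 0.04272 K/W
R_aluminium = L/(kA) = 0.005/(222×13.8) = 1.632×10^-6 K/W
R_total = 0.04273 K/W
Q = ΔT / R_total = 181 / 0.04273

Q ≈ 4240 W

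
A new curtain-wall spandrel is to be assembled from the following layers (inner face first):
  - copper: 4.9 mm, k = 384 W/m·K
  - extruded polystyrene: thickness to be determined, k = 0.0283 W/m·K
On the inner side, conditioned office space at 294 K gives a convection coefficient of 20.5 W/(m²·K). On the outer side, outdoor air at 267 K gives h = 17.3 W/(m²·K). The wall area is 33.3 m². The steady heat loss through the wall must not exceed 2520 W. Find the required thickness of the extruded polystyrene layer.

Model the wall as resistances in series:
R_inner film = 1/(h_i·A) = 1/(20.5×33.3) = 0.001465 K/W
R_copper = L/(kA) = 0.0049/(384×33.3) = 3.832×10^-7 K/W
R_outer film = 1/(h_o·A) = 1/(17.3×33.3) = 0.001736 K/W
Sum of the known resistances R_other = 0.003201 K/W
Required total resistance R_tot = ΔT/Q_allow = 27/2520 = 0.01071 K/W
R_extruded polystyrene = R_tot − R_other = 0.007513 K/W
L = R·k·A = 0.007513×0.0283×33.3

L ≈ 7.08 mm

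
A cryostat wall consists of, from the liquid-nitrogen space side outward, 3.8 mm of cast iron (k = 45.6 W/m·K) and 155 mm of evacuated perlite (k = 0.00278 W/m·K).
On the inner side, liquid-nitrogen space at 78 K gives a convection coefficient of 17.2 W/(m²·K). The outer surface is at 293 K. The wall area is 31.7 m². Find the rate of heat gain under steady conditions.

Model the wall as resistances in series:
R_inner film = 1/(h_i·A) = 1/(17.2×31.7) = 0.001834 K/W
R_cast iron = L/(kA) = 0.0038/(45.6×31.7) = 2.629×10^-6 K/W
R_evacuated perlite = L/(kA) = 0.155/(0.00278×31.7) = 1.759 K/W
R_total = 1.761 K/W
Q = ΔT / R_total = 215 / 1.761

Q ≈ 122 W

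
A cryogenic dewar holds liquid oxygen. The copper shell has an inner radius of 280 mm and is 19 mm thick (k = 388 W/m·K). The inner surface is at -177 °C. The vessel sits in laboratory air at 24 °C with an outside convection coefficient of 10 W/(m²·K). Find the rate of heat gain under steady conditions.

Radial (spherical) resistances in series:
R_copper shell = (1/0.28 − 1/0.299)/(4π×388) = 4.655×10^-5 K/W
R_outer film = 1/(h·4πr_o²) = 1/(10×4π×0.299²) = 0.08901 K/W
R_total = 0.08906 K/W
Q = ΔT/R_total = 201/0.08906

Q ≈ 2260 W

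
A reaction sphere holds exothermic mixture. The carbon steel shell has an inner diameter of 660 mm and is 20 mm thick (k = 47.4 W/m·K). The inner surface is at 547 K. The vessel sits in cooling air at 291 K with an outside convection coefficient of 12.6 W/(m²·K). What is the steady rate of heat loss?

Q ≈ 4940 W

For a spherical shell R = (1/r₁ − 1/r₂)/(4πk); film R = 1/(h·4πr²). In series:
R_carbon steel shell = (1/0.33 − 1/0.35)/(4π×47.4) = 2.907×10^-4 K/W
R_outer film = 1/(h·4πr_o²) = 1/(12.6×4π×0.35²) = 0.05156 K/W
R_total = 0.05185 K/W
Q = ΔT/R_total = 256/0.05185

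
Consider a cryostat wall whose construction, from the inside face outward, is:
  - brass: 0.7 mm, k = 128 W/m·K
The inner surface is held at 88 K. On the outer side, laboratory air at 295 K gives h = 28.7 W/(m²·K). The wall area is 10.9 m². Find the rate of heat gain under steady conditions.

Model the wall as resistances in series:
R_brass = L/(kA) = 0.0007/(128×10.9) = 5.017×10^-7 K/W
R_outer film = 1/(h_o·A) = 1/(28.7×10.9) = 0.003197 K/W
R_total = 0.003197 K/W
Q = ΔT / R_total = 207 / 0.003197

Q ≈ 64700 W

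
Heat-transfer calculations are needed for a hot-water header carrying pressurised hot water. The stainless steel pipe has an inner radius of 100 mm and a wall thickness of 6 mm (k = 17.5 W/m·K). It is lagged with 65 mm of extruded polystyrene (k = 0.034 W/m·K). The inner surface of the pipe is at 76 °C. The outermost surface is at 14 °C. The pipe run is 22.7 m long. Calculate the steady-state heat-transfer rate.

Cylindrical conduction, so R = ln(r₂/r₁)/(2πkL) per layer, in series:
R_stainless steel pipe wall = ln(106/100)/(2π×17.5×22.7) = 2.334×10^-5 K/W
R_extruded polystyrene = ln(171/106)/(2π×0.034×22.7) = 0.09862 K/W
R_total = 0.09864 K/W
Q = ΔT/R_total = 62/0.09864

Q ≈ 629 W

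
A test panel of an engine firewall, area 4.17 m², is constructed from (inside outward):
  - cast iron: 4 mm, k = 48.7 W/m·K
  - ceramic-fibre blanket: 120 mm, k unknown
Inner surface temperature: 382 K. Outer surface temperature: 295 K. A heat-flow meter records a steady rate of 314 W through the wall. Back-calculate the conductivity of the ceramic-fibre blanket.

k ≈ 0.104 W/(m·K)

Series thermal resistances:
R_cast iron = L/(kA) = 0.004/(48.7×4.17) = 1.97×10^-5 K/W
Sum of known resistances R_other = 1.97×10^-5 K/W
Total R = ΔT/Q = 87/314 = 0.2771 K/W
R_ceramic-fibre blanket = R_total − R_other = 0.2771 K/W
k = L/(R·A) = 0.12/(0.2771×4.17)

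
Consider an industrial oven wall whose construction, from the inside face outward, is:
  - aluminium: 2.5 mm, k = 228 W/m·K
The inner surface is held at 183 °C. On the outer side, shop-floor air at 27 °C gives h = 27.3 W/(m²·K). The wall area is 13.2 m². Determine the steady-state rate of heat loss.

Series thermal resistances:
R_aluminium = L/(kA) = 0.0025/(228×13.2) = 8.307×10^-7 K/W
R_outer film = 1/(h_o·A) = 1/(27.3×13.2) = 0.002775 K/W
R_total = 0.002776 K/W
Q = ΔT / R_total = 156 / 0.002776

Q ≈ 56200 W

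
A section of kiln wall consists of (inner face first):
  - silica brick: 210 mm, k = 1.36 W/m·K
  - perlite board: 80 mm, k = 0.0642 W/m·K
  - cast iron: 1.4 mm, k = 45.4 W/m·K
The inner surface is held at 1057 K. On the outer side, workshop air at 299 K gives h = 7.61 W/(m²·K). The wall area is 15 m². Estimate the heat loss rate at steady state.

Model the wall as resistances in series:
R_silica brick = L/(kA) = 0.21/(1.36×15) = 0.01029 K/W
R_perlite board = L/(kA) = 0.08/(0.0642×15) = 0.08307 K/W
R_cast iron = L/(kA) = 0.0014/(45.4×15) = 2.056×10^-6 K/W
R_outer film = 1/(h_o·A) = 1/(7.61×15) = 0.00876 K/W
R_total = 0.1021 K/W
Q = ΔT / R_total = 758 / 0.1021

Q ≈ 7420 W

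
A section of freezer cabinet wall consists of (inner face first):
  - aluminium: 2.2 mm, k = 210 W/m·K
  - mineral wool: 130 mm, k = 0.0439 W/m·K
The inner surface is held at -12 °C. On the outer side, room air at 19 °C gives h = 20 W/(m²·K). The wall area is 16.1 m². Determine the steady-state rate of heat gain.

Q ≈ 166 W

Series thermal resistances:
R_aluminium = L/(kA) = 0.0022/(210×16.1) = 6.507×10^-7 K/W
R_mineral wool = L/(kA) = 0.13/(0.0439×16.1) = 0.1839 K/W
R_outer film = 1/(h_o·A) = 1/(20×16.1) = 0.003106 K/W
R_total = 0.187 K/W
Q = ΔT / R_total = 31 / 0.187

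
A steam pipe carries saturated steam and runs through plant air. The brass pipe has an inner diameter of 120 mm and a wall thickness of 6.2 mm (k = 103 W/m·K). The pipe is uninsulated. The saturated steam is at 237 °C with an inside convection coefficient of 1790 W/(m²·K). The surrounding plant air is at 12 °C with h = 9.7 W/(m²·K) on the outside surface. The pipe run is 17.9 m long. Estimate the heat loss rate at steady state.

Q ≈ 16100 W

Cylindrical conduction, so R = ln(r₂/r₁)/(2πkL) per layer, in series:
R_inner film = 1/(h_i·2πr₁L) = 1/(1790×2π×0.06×17.9) = 8.279×10^-5 K/W
R_brass pipe wall = ln(66.2/60)/(2π×103×17.9) = 8.489×10^-6 K/W
R_outer film = 1/(h_o·2πr_oL) = 1/(9.7×2π×0.0662×17.9) = 0.01385 K/W
R_total = 0.01394 K/W
Q = ΔT/R_total = 225/0.01394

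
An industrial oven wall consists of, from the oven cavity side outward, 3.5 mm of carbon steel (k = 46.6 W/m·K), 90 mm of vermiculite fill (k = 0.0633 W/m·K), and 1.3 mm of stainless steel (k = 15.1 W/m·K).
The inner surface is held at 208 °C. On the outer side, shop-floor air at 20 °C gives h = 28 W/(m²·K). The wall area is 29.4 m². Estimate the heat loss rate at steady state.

Model the wall as resistances in series:
R_carbon steel = L/(kA) = 0.0035/(46.6×29.4) = 2.555×10^-6 K/W
R_vermiculite fill = L/(kA) = 0.09/(0.0633×29.4) = 0.04836 K/W
R_stainless steel = L/(kA) = 0.0013/(15.1×29.4) = 2.928×10^-6 K/W
R_outer film = 1/(h_o·A) = 1/(28×29.4) = 0.001215 K/W
R_total = 0.04958 K/W
Q = ΔT / R_total = 188 / 0.04958

Q ≈ 3790 W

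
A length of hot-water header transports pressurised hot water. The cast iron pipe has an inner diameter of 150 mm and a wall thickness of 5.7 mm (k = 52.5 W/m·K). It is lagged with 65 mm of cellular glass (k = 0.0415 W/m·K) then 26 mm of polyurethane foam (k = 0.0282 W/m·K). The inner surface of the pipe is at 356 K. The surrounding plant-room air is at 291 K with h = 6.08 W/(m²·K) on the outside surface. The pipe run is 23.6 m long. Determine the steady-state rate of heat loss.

Treating each annulus and film as a series resistance:
R_cast iron pipe wall = ln(80.7/75)/(2π×52.5×23.6) = 9.409×10^-6 K/W
R_cellular glass = ln(145.7/80.7)/(2π×0.0415×23.6) = 0.09601 K/W
R_polyurethane foam = ln(171.7/145.7)/(2π×0.0282×23.6) = 0.03927 K/W
R_outer film = 1/(h_o·2πr_oL) = 1/(6.08×2π×0.1717×23.6) = 0.00646 K/W
R_total = 0.1417 K/W
Q = ΔT/R_total = 65/0.1417

Q ≈ 459 W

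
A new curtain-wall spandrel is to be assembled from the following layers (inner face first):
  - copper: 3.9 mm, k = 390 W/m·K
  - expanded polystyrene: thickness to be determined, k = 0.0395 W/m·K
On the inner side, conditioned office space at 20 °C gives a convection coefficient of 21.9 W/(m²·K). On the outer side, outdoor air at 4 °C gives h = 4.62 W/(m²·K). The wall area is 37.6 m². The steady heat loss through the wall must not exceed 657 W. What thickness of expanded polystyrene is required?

Series thermal resistances:
R_inner film = 1/(h_i·A) = 1/(21.9×37.6) = 0.001214 K/W
R_copper = L/(kA) = 0.0039/(390×37.6) = 2.66×10^-7 K/W
R_outer film = 1/(h_o·A) = 1/(4.62×37.6) = 0.005757 K/W
Sum of the known resistances R_other = 0.006971 K/W
Required total resistance R_tot = ΔT/Q_allow = 16/657 = 0.02435 K/W
R_expanded polystyrene = R_tot − R_other = 0.01738 K/W
L = R·k·A = 0.01738×0.0395×37.6

L ≈ 25.8 mm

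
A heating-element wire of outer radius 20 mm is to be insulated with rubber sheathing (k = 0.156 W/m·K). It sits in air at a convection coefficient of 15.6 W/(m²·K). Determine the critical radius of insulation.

For a cylinder r_cr = k/h = 0.156/15.6
r_cr = 10 mm; since the bare radius (20 mm) is above r_cr, any added insulation will reduce heat loss.

r_cr ≈ 10 mm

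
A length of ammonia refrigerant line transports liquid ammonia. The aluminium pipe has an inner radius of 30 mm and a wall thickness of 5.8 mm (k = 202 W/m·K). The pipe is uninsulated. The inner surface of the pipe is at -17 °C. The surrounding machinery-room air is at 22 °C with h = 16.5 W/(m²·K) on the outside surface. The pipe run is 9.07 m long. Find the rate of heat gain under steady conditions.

Q ≈ 1310 W

Treating each annulus and film as a series resistance:
R_aluminium pipe wall = ln(35.8/30)/(2π×202×9.07) = 1.535×10^-5 K/W
R_outer film = 1/(h_o·2πr_oL) = 1/(16.5×2π×0.0358×9.07) = 0.02971 K/W
R_total = 0.02972 K/W
Q = ΔT/R_total = 39/0.02972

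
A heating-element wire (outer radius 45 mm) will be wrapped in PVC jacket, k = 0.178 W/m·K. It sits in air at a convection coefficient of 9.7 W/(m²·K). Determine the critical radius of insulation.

For a cylinder r_cr = k/h = 0.178/9.7
r_cr = 18.4 mm; since the bare radius (45 mm) is above r_cr, any added insulation will reduce heat loss.

r_cr ≈ 18.4 mm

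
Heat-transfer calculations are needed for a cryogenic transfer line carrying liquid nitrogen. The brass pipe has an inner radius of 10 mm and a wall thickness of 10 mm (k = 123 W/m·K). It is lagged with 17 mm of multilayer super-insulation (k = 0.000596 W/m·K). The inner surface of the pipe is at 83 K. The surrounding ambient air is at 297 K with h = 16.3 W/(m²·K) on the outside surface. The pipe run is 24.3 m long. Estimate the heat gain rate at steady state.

Q ≈ 31.6 W

Radial resistances (cylindrical: R_cond = ln(r_o/r_i)/(2πkL), R_conv = 1/(h·2πrL)):
R_brass pipe wall = ln(20/10)/(2π×123×24.3) = 3.691×10^-5 K/W
R_multilayer super-insulation = ln(37/20)/(2π×0.000596×24.3) = 6.76 K/W
R_outer film = 1/(h_o·2πr_oL) = 1/(16.3×2π×0.037×24.3) = 0.01086 K/W
R_total = 6.771 K/W
Q = ΔT/R_total = 214/6.771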